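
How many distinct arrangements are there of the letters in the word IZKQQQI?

420

Letter multiplicities in IZKQQQI: I×2, K×1, Q×3, Z×1.
The number of distinct arrangements is 7!/(3!·2!) = 5040/12 = 420.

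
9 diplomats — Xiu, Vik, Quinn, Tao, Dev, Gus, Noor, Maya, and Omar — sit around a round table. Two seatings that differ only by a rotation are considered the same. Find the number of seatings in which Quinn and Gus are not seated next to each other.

30240

All circular seatings of 9 people number (8)! = 40320.
Those with Quinn next to Gus: fuse the pair into one unit and seat 8 units around a circle — 2·(7)! = 10080.
Subtracting, 40320 − 10080 = 30240.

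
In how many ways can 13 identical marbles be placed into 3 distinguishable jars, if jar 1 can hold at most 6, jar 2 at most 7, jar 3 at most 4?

By stars and bars, unrestricted non-negative solutions to x_1+…+x_3 = 13 number C(13+2,2) = 105.
Subtract solutions that violate a single cap (substitute x_i' = x_i − (cap_i+1)): x_1 ≥ 7 gives C(8,2) = 28; x_2 ≥ 8 gives C(7,2) = 21; x_3 ≥ 5 gives C(10,2) = 45. Together 94.
Add back pairs where two caps are both exceeded: 0 + 3 + 1 = 4.
By inclusion–exclusion the count is 105 − 94 + 4 = 15.

15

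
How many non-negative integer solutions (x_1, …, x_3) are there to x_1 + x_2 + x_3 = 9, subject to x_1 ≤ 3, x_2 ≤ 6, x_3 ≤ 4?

By stars and bars, unrestricted non-negative solutions to x_1+…+x_3 = 9 number C(9+2,2) = 55.
Subtract solutions that violate a single cap (substitute x_i' = x_i − (cap_i+1)): x_1 ≥ 4 gives C(7,2) = 21; x_2 ≥ 7 gives C(4,2) = 6; x_3 ≥ 5 gives C(6,2) = 15. Together 42.
Add back pairs where two caps are both exceeded: 0 + 1 + 0 = 1.
By inclusion–exclusion the count is 55 − 42 + 1 = 14.

14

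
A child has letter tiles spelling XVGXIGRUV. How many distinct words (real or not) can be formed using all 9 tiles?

XVGXIGRUV has 9 letters with G appearing twice, V appearing twice, and X appearing twice.
The number of distinct arrangements is 9!/(2!·2!·2!) = 362880/8 = 45360.

45360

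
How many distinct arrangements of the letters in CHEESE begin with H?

20

Fix H in the first position and arrange the remaining 5 letters.
Those 5 letters have E appearing 3 times, giving (5)!/(3!) = 20.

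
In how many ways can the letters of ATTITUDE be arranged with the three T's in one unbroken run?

720

Treat the 3 copies of T as a single block. The multiset to arrange is then {TTT, A, D, E, I, U}, 6 items in all.
All 6 items are distinct, so there are (6)! = 720 arrangements.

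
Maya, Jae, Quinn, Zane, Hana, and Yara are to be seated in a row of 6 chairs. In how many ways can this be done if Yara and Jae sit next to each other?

240

Treat {Yara, Jae} as a single unit. There are 5 units to order, and the pair itself can be ordered 2 ways.
So the count is 2·(5)! = 240.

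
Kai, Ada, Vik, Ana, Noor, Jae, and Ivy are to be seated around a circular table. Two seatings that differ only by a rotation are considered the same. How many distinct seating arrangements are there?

Seat Kai anywhere (absorbing the rotational symmetry), then permute the other 6: (6)! = 720.

720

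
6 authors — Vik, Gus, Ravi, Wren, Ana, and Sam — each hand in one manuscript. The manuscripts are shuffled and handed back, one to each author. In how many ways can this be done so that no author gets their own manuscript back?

This is the derangement count D_6: permutations of 6 items with no fixed point.
By inclusion–exclusion this is Σ_{j=0}^{6} (−1)^j C(6,j)·(6−j)!.
Computing: 720 − 720 + 360 − 120 + 30 − 6 + 1 = 265.

265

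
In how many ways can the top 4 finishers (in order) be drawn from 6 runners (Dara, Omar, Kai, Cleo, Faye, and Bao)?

This is an ordered selection of 4 from 6: P(6,4).
That gives 6 × 5 × 4 × 3 = 360.

360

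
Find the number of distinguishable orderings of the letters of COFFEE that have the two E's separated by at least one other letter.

120

There are 6!/(2!·2!) = 180 arrangements of COFFEE in total.
Arrangements with the E's together: treat EE as one letter, giving (5)!/(2!) = 60.
Hence 180 − 60 = 120.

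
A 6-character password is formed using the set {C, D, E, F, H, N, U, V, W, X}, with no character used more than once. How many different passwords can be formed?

151200

Choose and order 6 of the 10 symbols: the first character has 10 options, the next 9, and so on down to 5.
That product is 10 × 9 × 8 × 7 × 6 × 5 = 151200.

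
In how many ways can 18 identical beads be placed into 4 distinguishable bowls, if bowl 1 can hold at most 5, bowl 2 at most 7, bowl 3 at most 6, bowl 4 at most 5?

56

By stars and bars, unrestricted non-negative solutions to x_1+…+x_4 = 18 number C(18+3,3) = 1330.
Subtract solutions that violate a single cap (substitute x_i' = x_i − (cap_i+1)): x_1 ≥ 6 gives C(15,3) = 455; x_2 ≥ 8 gives C(13,3) = 286; x_3 ≥ 7 gives C(14,3) = 364; x_4 ≥ 6 gives C(15,3) = 455. Together 1560.
Add back pairs where two caps are both exceeded: 35 + 56 + 84 + 20 + 35 + 56 = 286.
By inclusion–exclusion the count is 1330 − 1560 + 286 = 56.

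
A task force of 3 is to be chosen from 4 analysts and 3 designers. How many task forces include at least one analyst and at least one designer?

With no constraint there are C(7,3) = 35 possible selections.
Subtract selections that omit an entire group: no analysts → C(3,3) = 1; no designers → C(4,3) = 4.
Both groups omitted at once is impossible, so 35 − 5 = 30.

30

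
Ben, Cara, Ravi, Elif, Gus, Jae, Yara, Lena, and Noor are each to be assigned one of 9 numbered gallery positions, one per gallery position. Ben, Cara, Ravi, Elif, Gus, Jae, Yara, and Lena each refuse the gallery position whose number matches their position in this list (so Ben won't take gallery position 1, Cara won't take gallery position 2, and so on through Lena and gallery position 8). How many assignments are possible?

148329

Let Aᵢ (for 1 ≤ i ≤ 8) be the placements that put person i in their forbidden gallery position. Any j of these fix j positions, leaving (9−j)! ways to fill the rest, and there are C(8,j) ways to pick which j.
By inclusion–exclusion, the number of valid placements is Σ_{j=0}^{8} (−1)^j C(8,j)·(9−j)!.
Computing: 362880 − 322560 + 141120 − 40320 + 8400 − 1344 + 168 − 16 + 1 = 148329.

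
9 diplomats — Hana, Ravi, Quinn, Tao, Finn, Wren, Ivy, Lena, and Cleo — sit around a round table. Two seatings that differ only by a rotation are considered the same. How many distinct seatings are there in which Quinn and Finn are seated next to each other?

10080

Glue Quinn and Finn into a block (2 internal orders). Seating 8 units around a circle gives (7)! arrangements.
So 2 × (7)! = 2 × 5040 = 10080.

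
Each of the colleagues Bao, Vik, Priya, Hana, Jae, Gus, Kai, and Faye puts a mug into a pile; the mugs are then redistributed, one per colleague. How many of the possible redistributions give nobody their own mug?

Let Aᵢ be the assignments in which colleague i gets their own mug. We want the size of the complement of A₁∪…∪A_8.
By inclusion–exclusion this is Σ_{j=0}^{8} (−1)^j C(8,j)·(8−j)!.
Computing: 40320 − 40320 + 20160 − 6720 + 1680 − 336 + 56 − 8 + 1 = 14833.

14833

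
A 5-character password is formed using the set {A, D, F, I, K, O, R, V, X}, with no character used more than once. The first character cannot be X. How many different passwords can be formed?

13440

The first character has 9−1 = 8 choices (anything except X).
The remaining 4 characters are filled from the other 8 symbols without repetition: 8 × 7 × 6 × 5 = 1680.
Total: 8 × 1680 = 13440.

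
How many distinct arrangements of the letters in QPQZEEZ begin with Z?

With the first slot taken by Z, it remains to arrange the other 6 letters (QPQEEZ).
Those 6 letters have E appearing twice and Q appearing twice, giving (6)!/(2!·2!) = 180.

180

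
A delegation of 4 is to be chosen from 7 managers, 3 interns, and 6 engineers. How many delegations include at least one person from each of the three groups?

Total 4-person selections from all 16: C(16,4) = 1820.
Subtract selections that omit an entire group: no managers → C(9,4) = 126; no interns → C(13,4) = 715; no engineers → C(10,4) = 210.
Add back selections omitting two groups (i.e. drawn from a single group): C(7,4) + C(3,4) + C(6,4) = 50.
By inclusion–exclusion: 1820 − 1051 + 50 = 819.

819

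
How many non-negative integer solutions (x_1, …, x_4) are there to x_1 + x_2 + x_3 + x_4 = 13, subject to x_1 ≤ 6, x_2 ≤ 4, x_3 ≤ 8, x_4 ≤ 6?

200

Ignoring the caps, the number of non-negative solutions to x_1+…+x_4 = 13 is C(16,3) = 560.
Subtract solutions that violate a single cap (substitute x_i' = x_i − (cap_i+1)): x_1 ≥ 7 gives C(9,3) = 84; x_2 ≥ 5 gives C(11,3) = 165; x_3 ≥ 9 gives C(7,3) = 35; x_4 ≥ 7 gives C(9,3) = 84. Together 368.
Add back pairs where two caps are both exceeded: 4 + 0 + 0 + 0 + 4 + 0 = 8.
By inclusion–exclusion the count is 560 − 368 + 8 = 200.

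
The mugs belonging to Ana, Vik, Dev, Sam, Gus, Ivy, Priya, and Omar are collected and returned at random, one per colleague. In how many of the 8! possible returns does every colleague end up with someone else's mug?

14833

Count assignments avoiding every fixed point. For any j of the 8 colleagues fixed to their own mug, the other 8−j can be arranged in (8−j)! ways.
By inclusion–exclusion this is Σ_{j=0}^{8} (−1)^j C(8,j)·(8−j)!.
Computing: 40320 − 40320 + 20160 − 6720 + 1680 − 336 + 56 − 8 + 1 = 14833.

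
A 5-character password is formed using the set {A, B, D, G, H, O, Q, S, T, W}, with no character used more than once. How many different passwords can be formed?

This is a permutation of 5 out of 10: P(10,5) = 10!/5!.
That product is 10 × 9 × 8 × 7 × 6 = 30240.

30240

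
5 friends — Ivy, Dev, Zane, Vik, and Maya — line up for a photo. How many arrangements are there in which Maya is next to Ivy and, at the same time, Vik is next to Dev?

24

Treat {Maya,Ivy} as one block (2 orders) and {Vik,Dev} as another (2 orders).
That leaves 3 units to arrange: 2 × 2 × 3! = 4 × 6 = 24.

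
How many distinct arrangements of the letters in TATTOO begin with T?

With the first slot taken by T, it remains to arrange the other 5 letters (ATTOO).
Those 5 letters have O appearing twice and T appearing twice, giving (5)!/(2!·2!) = 30.

30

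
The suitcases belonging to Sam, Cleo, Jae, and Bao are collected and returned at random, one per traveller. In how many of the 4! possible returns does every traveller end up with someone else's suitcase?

Count assignments avoiding every fixed point. For any j of the 4 travellers fixed to their own suitcase, the other 4−j can be arranged in (4−j)! ways.
By inclusion–exclusion this is Σ_{j=0}^{4} (−1)^j C(4,j)·(4−j)!.
Computing: 24 − 24 + 12 − 4 + 1 = 9.

9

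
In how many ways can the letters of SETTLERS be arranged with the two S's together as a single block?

1260

Treat the 2 copies of S as a single block. The multiset to arrange is then {SS, E, E, L, R, T, T}, 7 items in all.
That gives (7)!/(2!·2!) = 1260 arrangements.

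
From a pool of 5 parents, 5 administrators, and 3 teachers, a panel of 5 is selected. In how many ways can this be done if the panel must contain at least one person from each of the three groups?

925

Total 5-person selections from all 13: C(13,5) = 1287.
Subtract selections that omit an entire group: no parents → C(8,5) = 56; no administrators → C(8,5) = 56; no teachers → C(10,5) = 252.
Add back selections omitting two groups (i.e. drawn from a single group): C(5,5) + C(5,5) + C(3,5) = 2.
By inclusion–exclusion: 1287 − 364 + 2 = 925.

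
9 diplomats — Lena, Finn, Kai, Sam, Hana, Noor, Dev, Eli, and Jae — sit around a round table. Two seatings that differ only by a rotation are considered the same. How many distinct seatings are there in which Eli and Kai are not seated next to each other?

30240

Without the restriction there are (8)! = 40320 seatings.
Those with Eli next to Kai: fuse the pair into one unit and seat 8 units around a circle — 2·(7)! = 10080.
Subtracting, 40320 − 10080 = 30240.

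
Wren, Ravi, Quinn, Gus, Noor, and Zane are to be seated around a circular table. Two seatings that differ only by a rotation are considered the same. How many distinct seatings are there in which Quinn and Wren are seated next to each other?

Glue Quinn and Wren into a block (2 internal orders). Seating 5 units around a circle gives (4)! arrangements.
So 2 × (4)! = 2 × 24 = 48.

48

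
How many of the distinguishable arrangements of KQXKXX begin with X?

30

Fix X in the first position and arrange the remaining 5 letters.
Those 5 letters have K appearing twice and X appearing twice, giving (5)!/(2!·2!) = 30.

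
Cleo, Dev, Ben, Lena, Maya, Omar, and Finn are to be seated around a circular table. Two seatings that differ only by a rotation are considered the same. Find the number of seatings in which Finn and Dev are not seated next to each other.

Without the restriction there are (6)! = 720 seatings.
Seatings with Finn beside Dev: treat them as a block with 2 internal orders, giving 2 × (5)! = 240.
Subtracting, 720 − 240 = 480.

480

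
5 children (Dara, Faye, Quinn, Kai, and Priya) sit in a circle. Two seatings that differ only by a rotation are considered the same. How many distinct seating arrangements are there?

Fix one person's seat to break rotational symmetry; the remaining 4 people can be arranged in (4)! = 24 ways.

24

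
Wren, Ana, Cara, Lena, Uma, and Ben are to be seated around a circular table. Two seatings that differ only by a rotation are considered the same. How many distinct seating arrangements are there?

Seat Wren anywhere (absorbing the rotational symmetry), then permute the other 5: (5)! = 120.

120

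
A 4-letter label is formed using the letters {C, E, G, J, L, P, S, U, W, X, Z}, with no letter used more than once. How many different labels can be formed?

With no repetition, fill the 4 letters in order: 11 choices, then 10, down to 8.
That product is 11 × 10 × 9 × 8 = 7920.

7920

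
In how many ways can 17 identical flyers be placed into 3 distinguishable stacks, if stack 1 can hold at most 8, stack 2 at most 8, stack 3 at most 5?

Ignoring the caps, the number of non-negative solutions to x_1+…+x_3 = 17 is C(19,2) = 171.
Subtract solutions that violate a single cap (substitute x_i' = x_i − (cap_i+1)): x_1 ≥ 9 gives C(10,2) = 45; x_2 ≥ 9 gives C(10,2) = 45; x_3 ≥ 6 gives C(13,2) = 78. Together 168.
Add back pairs where two caps are both exceeded: 0 + 6 + 6 = 12.
By inclusion–exclusion the count is 171 − 168 + 12 = 15.

15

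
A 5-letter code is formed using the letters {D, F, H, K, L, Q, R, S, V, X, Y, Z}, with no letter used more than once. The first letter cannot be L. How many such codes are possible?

The first letter has 12−1 = 11 choices (anything except L).
The remaining 4 letters are filled from the other 11 symbols without repetition: 11 × 10 × 9 × 8 = 7920.
Total: 11 × 7920 = 87120.

87120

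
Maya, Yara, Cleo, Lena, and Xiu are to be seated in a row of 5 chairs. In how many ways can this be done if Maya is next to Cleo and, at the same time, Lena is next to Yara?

24

Treat {Maya,Cleo} as one block (2 orders) and {Lena,Yara} as another (2 orders).
That leaves 3 units to arrange: 2 × 2 × 3! = 4 × 6 = 24.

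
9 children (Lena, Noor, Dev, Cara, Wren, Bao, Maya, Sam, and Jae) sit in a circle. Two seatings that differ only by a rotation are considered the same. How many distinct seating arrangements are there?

Seat Lena anywhere (absorbing the rotational symmetry), then permute the other 8: (8)! = 40320.

40320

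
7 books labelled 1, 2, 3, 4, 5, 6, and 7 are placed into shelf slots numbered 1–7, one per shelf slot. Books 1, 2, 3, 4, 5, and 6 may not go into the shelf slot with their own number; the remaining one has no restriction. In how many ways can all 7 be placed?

2119

Let Aᵢ (for 1 ≤ i ≤ 6) be the placements that put book i in its forbidden shelf slot. Any j of these fix j positions, leaving (7−j)! ways to fill the rest, and there are C(6,j) ways to pick which j.
By inclusion–exclusion, the number of valid placements is Σ_{j=0}^{6} (−1)^j C(6,j)·(7−j)!.
Computing: 5040 − 4320 + 1800 − 480 + 90 − 12 + 1 = 2119.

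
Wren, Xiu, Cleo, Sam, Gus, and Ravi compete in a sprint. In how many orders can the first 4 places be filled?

This is an ordered selection of 4 from 6: P(6,4).
That gives 6 × 5 × 4 × 3 = 360.

360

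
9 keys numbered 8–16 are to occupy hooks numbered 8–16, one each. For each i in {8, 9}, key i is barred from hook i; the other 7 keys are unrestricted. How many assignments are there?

287280

Let Aᵢ (for i ∈ {8, 9}) be the placements that put key i in its forbidden hook. Any j of these fix j positions, leaving (9−j)! ways to fill the rest, and there are C(2,j) ways to pick which j.
By inclusion–exclusion, the number of valid placements is Σ_{j=0}^{2} (−1)^j C(2,j)·(9−j)!.
Computing: 362880 − 80640 + 5040 = 287280.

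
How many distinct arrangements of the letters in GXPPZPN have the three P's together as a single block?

120

Treat the 3 copies of P as a single block. The multiset to arrange is then {PPP, G, N, X, Z}, 5 items in all.
All 5 items are distinct, so there are (5)! = 120 arrangements.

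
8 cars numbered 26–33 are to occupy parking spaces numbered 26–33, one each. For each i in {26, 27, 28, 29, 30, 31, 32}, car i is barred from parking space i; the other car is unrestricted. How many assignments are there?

Let Aᵢ (for 26 ≤ i ≤ 32) be the placements that put car i in its forbidden parking space. Any j of these fix j positions, leaving (8−j)! ways to fill the rest, and there are C(7,j) ways to pick which j.
By inclusion–exclusion, the number of valid placements is Σ_{j=0}^{7} (−1)^j C(7,j)·(8−j)!.
Computing: 40320 − 35280 + 15120 − 4200 + 840 − 126 + 14 − 1 = 16687.

16687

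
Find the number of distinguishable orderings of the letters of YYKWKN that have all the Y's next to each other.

60

Treat the 2 copies of Y as a single block. The multiset to arrange is then {YY, K, K, N, W}, 5 items in all.
That gives (5)!/(2!) = 60 arrangements.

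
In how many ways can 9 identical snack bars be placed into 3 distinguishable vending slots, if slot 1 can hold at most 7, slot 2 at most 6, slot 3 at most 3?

Ignoring the caps, the number of non-negative solutions to x_1+…+x_3 = 9 is C(11,2) = 55.
Subtract solutions that violate a single cap (substitute x_i' = x_i − (cap_i+1)): x_1 ≥ 8 gives C(3,2) = 3; x_2 ≥ 7 gives C(4,2) = 6; x_3 ≥ 4 gives C(7,2) = 21. Together 30.
No two caps can be exceeded simultaneously, so the pair terms are all 0.
By inclusion–exclusion the count is 55 − 30 + 0 = 25.

25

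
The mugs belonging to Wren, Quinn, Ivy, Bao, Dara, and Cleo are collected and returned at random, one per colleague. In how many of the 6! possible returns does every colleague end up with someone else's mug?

265

Let Aᵢ be the assignments in which colleague i gets their own mug. We want the size of the complement of A₁∪…∪A_6.
By inclusion–exclusion this is Σ_{j=0}^{6} (−1)^j C(6,j)·(6−j)!.
Computing: 720 − 720 + 360 − 120 + 30 − 6 + 1 = 265.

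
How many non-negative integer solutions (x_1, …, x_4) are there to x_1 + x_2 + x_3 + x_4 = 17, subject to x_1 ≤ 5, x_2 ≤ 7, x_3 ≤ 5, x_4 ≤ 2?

10

Without the upper bounds there are C(20,3) = 1140 ways to split 17 among 4 variables.
Subtract solutions that violate a single cap (substitute x_i' = x_i − (cap_i+1)): x_1 ≥ 6 gives C(14,3) = 364; x_2 ≥ 8 gives C(12,3) = 220; x_3 ≥ 6 gives C(14,3) = 364; x_4 ≥ 3 gives C(17,3) = 680. Together 1628.
Add back pairs where two caps are both exceeded: 20 + 56 + 165 + 20 + 84 + 165 = 510.
Subtract triples: 0 + 1 + 10 + 1 = 12.
By inclusion–exclusion the count is 1140 − 1628 + 510 − 12 = 10.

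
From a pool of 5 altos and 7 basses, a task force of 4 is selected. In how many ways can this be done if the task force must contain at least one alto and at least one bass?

455

With no constraint there are C(12,4) = 495 possible selections.
Selections missing a whole group: no altos → C(7,4) = 35; no basses → C(5,4) = 5.
Both groups omitted at once is impossible, so 495 − 40 = 455.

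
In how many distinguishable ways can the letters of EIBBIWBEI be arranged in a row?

5040

EIBBIWBEI has 9 letters with B appearing 3 times, E appearing twice, and I appearing 3 times.
So there are 9! / (3!·3!·2!) = 5040 distinguishable arrangements.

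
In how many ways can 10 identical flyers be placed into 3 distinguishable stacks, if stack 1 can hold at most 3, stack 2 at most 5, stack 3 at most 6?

14

Ignoring the caps, the number of non-negative solutions to x_1+…+x_3 = 10 is C(12,2) = 66.
Subtract solutions that violate a single cap (substitute x_i' = x_i − (cap_i+1)): x_1 ≥ 4 gives C(8,2) = 28; x_2 ≥ 6 gives C(6,2) = 15; x_3 ≥ 7 gives C(5,2) = 10. Together 53.
Add back pairs where two caps are both exceeded: 1 + 0 + 0 = 1.
By inclusion–exclusion the count is 66 − 53 + 1 = 14.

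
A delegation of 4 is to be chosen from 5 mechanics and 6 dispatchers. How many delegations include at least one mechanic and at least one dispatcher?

Total 4-person selections from all 11: C(11,4) = 330.
Subtract selections that omit an entire group: no mechanics → C(6,4) = 15; no dispatchers → C(5,4) = 5.
Both groups omitted at once is impossible, so 330 − 20 = 310.

310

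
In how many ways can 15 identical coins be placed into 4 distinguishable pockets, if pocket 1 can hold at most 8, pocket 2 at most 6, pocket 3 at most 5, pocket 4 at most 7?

243

Without the upper bounds there are C(18,3) = 816 ways to split 15 among 4 pockets.
Subtract solutions that violate a single cap (substitute x_i' = x_i − (cap_i+1)): x_1 ≥ 9 gives C(9,3) = 84; x_2 ≥ 7 gives C(11,3) = 165; x_3 ≥ 6 gives C(12,3) = 220; x_4 ≥ 8 gives C(10,3) = 120. Together 589.
Add back pairs where two caps are both exceeded: 0 + 1 + 0 + 10 + 1 + 4 = 16.
By inclusion–exclusion the count is 816 − 589 + 16 = 243.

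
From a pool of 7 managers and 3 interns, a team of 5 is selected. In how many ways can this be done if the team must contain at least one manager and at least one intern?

Total 5-person selections from all 10: C(10,5) = 252.
Selections missing a whole group: no managers → C(3,5) = 0; no interns → C(7,5) = 21.
Both groups omitted at once is impossible, so 252 − 21 = 231.

231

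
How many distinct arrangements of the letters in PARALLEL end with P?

420

With the last slot taken by P, it remains to arrange the other 7 letters (ARALLEL).
Those 7 letters have A appearing twice and L appearing 3 times, giving (7)!/(3!·2!) = 420.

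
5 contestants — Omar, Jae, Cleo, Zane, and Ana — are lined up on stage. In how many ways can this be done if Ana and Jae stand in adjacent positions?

Place the 3 others and the Ana-Jae pair as 4 objects in a line; the pair has 2 internal arrangements.
That gives 2 × 4! = 2 × 24 = 48.

48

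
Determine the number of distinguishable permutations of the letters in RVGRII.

180

RVGRII has 6 letters with I appearing twice and R appearing twice.
The number of distinct arrangements is 6!/(2!·2!) = 720/4 = 180.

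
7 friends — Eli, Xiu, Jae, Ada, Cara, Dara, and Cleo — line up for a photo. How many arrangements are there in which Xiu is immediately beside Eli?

1440

Glue Xiu and Eli into one block (2 internal orders), leaving 6 units to arrange in a row.
So the count is 2·(6)! = 1440.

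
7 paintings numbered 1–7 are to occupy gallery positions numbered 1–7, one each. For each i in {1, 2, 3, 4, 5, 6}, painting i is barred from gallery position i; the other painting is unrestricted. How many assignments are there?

Let Aᵢ (for 1 ≤ i ≤ 6) be the placements that put painting i in its forbidden gallery position. Any j of these fix j positions, leaving (7−j)! ways to fill the rest, and there are C(6,j) ways to pick which j.
By inclusion–exclusion, the number of valid placements is Σ_{j=0}^{6} (−1)^j C(6,j)·(7−j)!.
Computing: 5040 − 4320 + 1800 − 480 + 90 − 12 + 1 = 2119.

2119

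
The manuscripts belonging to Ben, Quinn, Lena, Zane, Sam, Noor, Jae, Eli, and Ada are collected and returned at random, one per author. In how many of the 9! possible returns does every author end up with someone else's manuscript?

133496

Count assignments avoiding every fixed point. For any j of the 9 authors fixed to their own manuscript, the other 9−j can be arranged in (9−j)! ways.
By inclusion–exclusion this is Σ_{j=0}^{9} (−1)^j C(9,j)·(9−j)!.
Computing: 362880 − 362880 + 181440 − 60480 + 15120 − 3024 + 504 − 72 + 9 − 1 = 133496.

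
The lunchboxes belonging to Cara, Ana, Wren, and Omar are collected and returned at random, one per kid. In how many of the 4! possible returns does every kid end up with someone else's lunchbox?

9

This is the derangement count D_4: permutations of 4 items with no fixed point.
By inclusion–exclusion this is Σ_{j=0}^{4} (−1)^j C(4,j)·(4−j)!.
Computing: 24 − 24 + 12 − 4 + 1 = 9.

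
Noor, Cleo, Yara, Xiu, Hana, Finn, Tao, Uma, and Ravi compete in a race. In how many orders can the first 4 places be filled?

3024

There are 9 choices for 1st place, 8 for 2nd, and so on down to 6 for position 4.
That gives 9 × 8 × 7 × 6 = 3024.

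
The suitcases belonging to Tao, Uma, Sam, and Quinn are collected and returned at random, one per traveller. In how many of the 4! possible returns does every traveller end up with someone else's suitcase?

9

Count assignments avoiding every fixed point. For any j of the 4 travellers fixed to their own suitcase, the other 4−j can be arranged in (4−j)! ways.
By inclusion–exclusion this is Σ_{j=0}^{4} (−1)^j C(4,j)·(4−j)!.
Computing: 24 − 24 + 12 − 4 + 1 = 9.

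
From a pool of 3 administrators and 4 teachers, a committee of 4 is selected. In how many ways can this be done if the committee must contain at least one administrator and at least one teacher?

Unrestricted: C(7,4) = 35 ways to pick any 4 of the 7.
Subtract selections that omit an entire group: no administrators → C(4,4) = 1; no teachers → C(3,4) = 0.
Both groups omitted at once is impossible, so 35 − 1 = 34.

34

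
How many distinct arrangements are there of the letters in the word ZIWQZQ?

180

ZIWQZQ has 6 letters with Q appearing twice and Z appearing twice.
Dividing 6! = 720 by 2!·2! = 4 for the repeated letters gives 180.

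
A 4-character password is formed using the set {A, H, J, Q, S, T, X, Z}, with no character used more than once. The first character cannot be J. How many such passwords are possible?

The first character has 8−1 = 7 choices (anything except J).
The remaining 3 characters are filled from the other 7 symbols without repetition: 7 × 6 × 5 = 210.
Total: 7 × 210 = 1470.

1470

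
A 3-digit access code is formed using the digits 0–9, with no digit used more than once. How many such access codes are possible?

720

This is a permutation of 3 out of 10: P(10,3) = 10!/7!.
10 × 9 × 8 = 720.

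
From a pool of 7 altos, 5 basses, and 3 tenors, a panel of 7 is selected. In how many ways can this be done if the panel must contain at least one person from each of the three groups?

Unrestricted: C(15,7) = 6435 ways to pick any 7 of the 15.
Subtract selections that omit an entire group: no altos → C(8,7) = 8; no basses → C(10,7) = 120; no tenors → C(12,7) = 792.
Add back selections omitting two groups (i.e. drawn from a single group): C(7,7) + C(5,7) + C(3,7) = 1.
By inclusion–exclusion: 6435 − 920 + 1 = 5516.

5516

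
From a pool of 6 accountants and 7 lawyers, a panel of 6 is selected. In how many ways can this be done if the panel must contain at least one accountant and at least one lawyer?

1708

Unrestricted: C(13,6) = 1716 ways to pick any 6 of the 13.
Subtract selections that omit an entire group: no accountants → C(7,6) = 7; no lawyers → C(6,6) = 1.
Both groups omitted at once is impossible, so 1716 − 8 = 1708.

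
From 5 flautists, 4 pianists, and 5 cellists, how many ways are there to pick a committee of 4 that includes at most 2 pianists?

960

Split by how many pianists are chosen (0 through 2).
Sum: C(4,0)·C(10,4) + C(4,1)·C(10,3) + C(4,2)·C(10,2) = 210 + 480 + 270 = 960.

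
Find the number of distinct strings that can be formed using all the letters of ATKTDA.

ATKTDA has 6 letters with A appearing twice and T appearing twice.
The number of distinct arrangements is 6!/(2!·2!) = 720/4 = 180.

180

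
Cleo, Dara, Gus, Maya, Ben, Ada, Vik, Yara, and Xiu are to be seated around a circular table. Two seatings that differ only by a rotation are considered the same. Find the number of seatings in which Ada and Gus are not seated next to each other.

Without the restriction there are (8)! = 40320 seatings.
Those with Ada next to Gus: fuse the pair into one unit and seat 8 units around a circle — 2·(7)! = 10080.
Subtracting, 40320 − 10080 = 30240.

30240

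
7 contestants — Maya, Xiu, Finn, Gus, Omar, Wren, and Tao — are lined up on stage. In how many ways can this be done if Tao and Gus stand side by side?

Glue Tao and Gus into one block (2 internal orders), leaving 6 units to arrange in a row.
That gives 2 × 6! = 2 × 720 = 1440.

1440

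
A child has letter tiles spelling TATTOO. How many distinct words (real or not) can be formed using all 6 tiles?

60

The 6 letters of TATTOO have repeats: O appearing twice and T appearing 3 times.
So there are 6! / (3!·2!) = 60 distinguishable arrangements.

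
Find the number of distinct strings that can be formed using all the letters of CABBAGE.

The 7 letters of CABBAGE have repeats: A appearing twice and B appearing twice.
Dividing 7! = 5040 by 2!·2! = 4 for the repeated letters gives 1260.

1260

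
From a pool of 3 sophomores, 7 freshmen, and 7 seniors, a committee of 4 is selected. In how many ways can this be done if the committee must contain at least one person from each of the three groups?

1029

With no constraint there are C(17,4) = 2380 possible selections.
Subtract selections that omit an entire group: no sophomores → C(14,4) = 1001; no freshmen → C(10,4) = 210; no seniors → C(10,4) = 210.
Add back selections omitting two groups (i.e. drawn from a single group): C(3,4) + C(7,4) + C(7,4) = 70.
By inclusion–exclusion: 2380 − 1421 + 70 = 1029.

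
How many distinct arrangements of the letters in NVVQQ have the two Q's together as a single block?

Treat the 2 copies of Q as a single block. The multiset to arrange is then {QQ, N, V, V}, 4 items in all.
That gives (4)!/(2!) = 12 arrangements.

12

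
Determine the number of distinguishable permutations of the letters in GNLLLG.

60

Letter multiplicities in GNLLLG: G×2, L×3, N×1.
So there are 6! / (3!·2!) = 60 distinguishable arrangements.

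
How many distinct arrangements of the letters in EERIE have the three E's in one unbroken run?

Treat the 3 copies of E as a single block. The multiset to arrange is then {EEE, I, R}, 3 items in all.
All 3 items are distinct, so there are (3)! = 6 arrangements.

6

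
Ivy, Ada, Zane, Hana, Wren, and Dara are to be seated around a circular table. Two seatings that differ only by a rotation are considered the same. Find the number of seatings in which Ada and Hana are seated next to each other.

Glue Ada and Hana into a block (2 internal orders). Seating 5 units around a circle gives (4)! arrangements.
So 2 × (4)! = 2 × 24 = 48.

48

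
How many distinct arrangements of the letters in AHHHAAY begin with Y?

20

Fix Y in the first position and arrange the remaining 6 letters.
Those 6 letters have A appearing 3 times and H appearing 3 times, giving (6)!/(3!·3!) = 20.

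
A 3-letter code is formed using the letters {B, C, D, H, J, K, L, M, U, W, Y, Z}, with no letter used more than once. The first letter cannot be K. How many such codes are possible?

1210

The first letter has 12−1 = 11 choices (anything except K).
The remaining 2 letters are filled from the other 11 symbols without repetition: 11 × 10 = 110.
Total: 11 × 110 = 1210.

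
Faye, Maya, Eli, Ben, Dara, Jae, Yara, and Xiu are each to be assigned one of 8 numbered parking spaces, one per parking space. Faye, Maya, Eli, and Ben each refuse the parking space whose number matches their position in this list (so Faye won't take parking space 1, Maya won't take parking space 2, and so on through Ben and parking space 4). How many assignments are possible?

Let Aᵢ (for 1 ≤ i ≤ 4) be the placements that put person i in their forbidden parking space. Any j of these fix j positions, leaving (8−j)! ways to fill the rest, and there are C(4,j) ways to pick which j.
By inclusion–exclusion, the number of valid placements is Σ_{j=0}^{4} (−1)^j C(4,j)·(8−j)!.
Computing: 40320 − 20160 + 4320 − 480 + 24 = 24024.

24024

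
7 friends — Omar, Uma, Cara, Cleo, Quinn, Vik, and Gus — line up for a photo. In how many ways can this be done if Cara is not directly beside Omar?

Of the 7! = 5040 arrangements, those with Cara and Omar adjacent number 2 × 6! = 1440 (treat the pair as a block with 2 internal orders).
Complementary counting: 5040 − 1440 = 3600.

3600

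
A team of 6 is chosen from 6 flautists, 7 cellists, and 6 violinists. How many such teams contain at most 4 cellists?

26873

Split by how many cellists are chosen (0 through 4).
Sum: C(7,0)·C(12,6) + C(7,1)·C(12,5) + C(7,2)·C(12,4) + C(7,3)·C(12,3) + C(7,4)·C(12,2) = 924 + 5544 + 10395 + 7700 + 2310 = 26873.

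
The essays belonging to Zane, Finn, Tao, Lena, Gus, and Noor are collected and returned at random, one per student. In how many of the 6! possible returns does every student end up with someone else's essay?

265

This is the derangement count D_6: permutations of 6 items with no fixed point.
By inclusion–exclusion this is Σ_{j=0}^{6} (−1)^j C(6,j)·(6−j)!.
Computing: 720 − 720 + 360 − 120 + 30 − 6 + 1 = 265.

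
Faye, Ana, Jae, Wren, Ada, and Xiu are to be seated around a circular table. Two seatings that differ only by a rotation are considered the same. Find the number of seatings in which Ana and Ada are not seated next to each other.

All circular seatings of 6 people number (5)! = 120.
Those with Ana next to Ada: fuse the pair into one unit and seat 5 units around a circle — 2·(4)! = 48.
Subtracting, 120 − 48 = 72.

72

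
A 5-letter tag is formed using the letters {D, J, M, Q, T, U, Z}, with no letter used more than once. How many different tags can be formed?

With no repetition, fill the 5 letters in order: 7 choices, then 6, down to 3.
7 × 6 × 5 × 4 × 3 = 2520.

2520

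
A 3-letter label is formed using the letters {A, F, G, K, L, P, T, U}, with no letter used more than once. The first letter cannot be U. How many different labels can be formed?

294

The first letter has 8−1 = 7 choices (anything except U).
The remaining 2 letters are filled from the other 7 symbols without repetition: 7 × 6 = 42.
Total: 7 × 42 = 294.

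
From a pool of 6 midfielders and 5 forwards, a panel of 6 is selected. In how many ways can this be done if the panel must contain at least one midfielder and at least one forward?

461

With no constraint there are C(11,6) = 462 possible selections.
Subtract selections that omit an entire group: no midfielders → C(5,6) = 0; no forwards → C(6,6) = 1.
Both groups omitted at once is impossible, so 462 − 1 = 461.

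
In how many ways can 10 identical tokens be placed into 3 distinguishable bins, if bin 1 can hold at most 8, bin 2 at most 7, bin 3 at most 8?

Without the upper bounds there are C(12,2) = 66 ways to split 10 among 3 bins.
Subtract solutions that violate a single cap (substitute x_i' = x_i − (cap_i+1)): x_1 ≥ 9 gives C(3,2) = 3; x_2 ≥ 8 gives C(4,2) = 6; x_3 ≥ 9 gives C(3,2) = 3. Together 12.
No two caps can be exceeded simultaneously, so the pair terms are all 0.
By inclusion–exclusion the count is 66 − 12 + 0 = 54.

54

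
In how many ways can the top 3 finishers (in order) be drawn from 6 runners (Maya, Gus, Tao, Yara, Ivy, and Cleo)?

This is an ordered selection of 3 from 6: P(6,3).
That gives 6 × 5 × 4 = 120.

120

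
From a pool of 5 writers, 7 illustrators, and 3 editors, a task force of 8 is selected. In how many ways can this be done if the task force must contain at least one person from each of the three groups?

5894

Total 8-person selections from all 15: C(15,8) = 6435.
Selections missing a whole group: no writers → C(10,8) = 45; no illustrators → C(8,8) = 1; no editors → C(12,8) = 495.
Add back selections omitting two groups (i.e. drawn from a single group): C(5,8) + C(7,8) + C(3,8) = 0.
By inclusion–exclusion: 6435 − 541 + 0 = 5894.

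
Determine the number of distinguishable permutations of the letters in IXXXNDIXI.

The 9 letters of IXXXNDIXI have repeats: I appearing 3 times and X appearing 4 times.
Dividing 9! = 362880 by 4!·3! = 144 for the repeated letters gives 2520.

2520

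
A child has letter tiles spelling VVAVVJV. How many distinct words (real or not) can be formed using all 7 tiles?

42

Letter multiplicities in VVAVVJV: A×1, J×1, V×5.
The number of distinct arrangements is 7!/(5!) = 5040/120 = 42.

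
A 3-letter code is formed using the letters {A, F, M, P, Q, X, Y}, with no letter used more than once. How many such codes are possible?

210

Choose and order 3 of the 7 symbols: the first letter has 7 options, the next 6, then 5.
That product is 7 × 6 × 5 = 210.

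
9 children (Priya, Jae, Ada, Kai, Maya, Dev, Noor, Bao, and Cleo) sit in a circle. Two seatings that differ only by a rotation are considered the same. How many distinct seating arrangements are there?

40320

Fix one person's seat to break rotational symmetry; the remaining 8 people can be arranged in (8)! = 40320 ways.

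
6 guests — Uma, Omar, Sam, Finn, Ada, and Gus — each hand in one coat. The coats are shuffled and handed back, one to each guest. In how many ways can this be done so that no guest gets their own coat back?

This is the derangement count D_6: permutations of 6 items with no fixed point.
By inclusion–exclusion this is Σ_{j=0}^{6} (−1)^j C(6,j)·(6−j)!.
Computing: 720 − 720 + 360 − 120 + 30 − 6 + 1 = 265.

265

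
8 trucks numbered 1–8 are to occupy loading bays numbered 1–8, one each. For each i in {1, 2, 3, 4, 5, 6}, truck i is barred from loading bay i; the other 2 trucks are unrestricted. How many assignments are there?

18806

Let Aᵢ (for 1 ≤ i ≤ 6) be the placements that put truck i in its forbidden loading bay. Any j of these fix j positions, leaving (8−j)! ways to fill the rest, and there are C(6,j) ways to pick which j.
By inclusion–exclusion, the number of valid placements is Σ_{j=0}^{6} (−1)^j C(6,j)·(8−j)!.
Computing: 40320 − 30240 + 10800 − 2400 + 360 − 36 + 2 = 18806.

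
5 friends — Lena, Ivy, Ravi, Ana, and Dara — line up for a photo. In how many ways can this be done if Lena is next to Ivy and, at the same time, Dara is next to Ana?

24

Treat {Lena,Ivy} as one block (2 orders) and {Dara,Ana} as another (2 orders).
That leaves 3 units to arrange: 2 × 2 × 3! = 4 × 6 = 24.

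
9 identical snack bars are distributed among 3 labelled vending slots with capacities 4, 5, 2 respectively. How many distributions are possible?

6

Ignoring the caps, the number of non-negative solutions to x_1+…+x_3 = 9 is C(11,2) = 55.
Subtract solutions that violate a single cap (substitute x_i' = x_i − (cap_i+1)): x_1 ≥ 5 gives C(6,2) = 15; x_2 ≥ 6 gives C(5,2) = 10; x_3 ≥ 3 gives C(8,2) = 28. Together 53.
Add back pairs where two caps are both exceeded: 0 + 3 + 1 = 4.
By inclusion–exclusion the count is 55 − 53 + 4 = 6.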